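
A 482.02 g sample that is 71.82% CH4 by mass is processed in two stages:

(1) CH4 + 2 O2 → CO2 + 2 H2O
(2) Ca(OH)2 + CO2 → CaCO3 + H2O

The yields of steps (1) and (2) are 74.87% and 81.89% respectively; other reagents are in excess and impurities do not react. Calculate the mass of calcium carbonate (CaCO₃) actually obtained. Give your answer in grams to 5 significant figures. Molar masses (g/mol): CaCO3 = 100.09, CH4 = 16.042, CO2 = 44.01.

Pure CH4 = 482.02 × 0.7182 = 346.187 g.
n(CH4) = 346.187 / 16.042 = 21.5800 mol.
Step 1 (CH4:CO2 = 1:1): theoretical n(CO2) = 21.5800 mol; at 74.87% yield, n(CO2) = 16.1570 mol.
Step 2 (CO2:CaCO3 = 1:1): theoretical n(CaCO3) = 16.1570 mol, so theoretical mass = 16.1570 × 100.09 = 1617.15 g.
At 81.89% yield, actual mass of CaCO3 = 1617.15 × 0.8189 = 1324.28 g.

1324.3 g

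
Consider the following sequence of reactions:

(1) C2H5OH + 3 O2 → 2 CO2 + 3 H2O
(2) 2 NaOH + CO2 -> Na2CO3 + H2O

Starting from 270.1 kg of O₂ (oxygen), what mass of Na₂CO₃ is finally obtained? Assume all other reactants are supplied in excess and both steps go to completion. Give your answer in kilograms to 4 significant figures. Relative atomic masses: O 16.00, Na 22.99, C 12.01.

596.4 kg

M(O2) = 2(16.00) = 32.00 g/mol.
M(Na2CO3) = 2(22.99) + 12.01 + 3(16.00) = 105.99 g/mol.
270.1 kg = 270100 g.
n(O2) = 270100 / 32.00 = 8440.6 mol.
Step 1 gives a 3:2 ratio of O2 to CO2, so n(CO2) = 5627.1 mol.
In step 2 the CO2:Na2CO3 ratio is 1:1, so n(Na2CO3) = 5627.1 mol.
Mass of Na2CO3 = 5627.1 × 105.99 = 596410 g = 596.4 kg.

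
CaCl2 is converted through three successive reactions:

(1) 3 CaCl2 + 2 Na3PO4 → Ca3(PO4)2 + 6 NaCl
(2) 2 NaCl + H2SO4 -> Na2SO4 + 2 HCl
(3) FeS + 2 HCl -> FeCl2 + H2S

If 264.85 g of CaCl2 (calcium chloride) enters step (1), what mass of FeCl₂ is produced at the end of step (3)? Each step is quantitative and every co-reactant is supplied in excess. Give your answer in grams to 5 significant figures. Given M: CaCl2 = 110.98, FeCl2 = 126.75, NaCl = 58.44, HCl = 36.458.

n(CaCl2) = 264.85 / 110.98 = 2.38647 mol.
Reaction (1): CaCl2→NaCl ratio 3:6 ⇒ n(NaCl) = 4.77293 mol.
Reaction (2): NaCl→HCl ratio 2:2 ⇒ n(HCl) = 4.77293 mol.
Reaction (3): HCl→FeCl2 ratio 2:1 ⇒ n(FeCl2) = 2.38647 mol.
Mass of FeCl2 = 2.38647 × 126.75 = 302.485 g.

302.48 g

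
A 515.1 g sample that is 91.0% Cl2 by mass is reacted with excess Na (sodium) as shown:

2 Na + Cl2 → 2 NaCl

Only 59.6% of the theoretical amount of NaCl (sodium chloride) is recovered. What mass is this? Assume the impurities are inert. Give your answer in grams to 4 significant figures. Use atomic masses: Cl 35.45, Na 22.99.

460.5 g

Pure Cl2 available = 515.1 g × 0.910 = 468.74 g.
M(Cl2) = 2(35.45) = 70.90 g/mol.
M(NaCl) = 22.99 + 35.45 = 58.44 g/mol.
n(Cl2) = 468.74 g / 70.90 g/mol = 6.6113 mol.
From the equation the Cl2:NaCl mole ratio is 1:2, so n(NaCl) = 6.6113 × 2/1 = 13.223 mol.
Mass of NaCl = 13.223 mol × 58.44 g/mol = 772.73 g.
Actual mass collected = 772.73 g × 0.596 = 460.55 g.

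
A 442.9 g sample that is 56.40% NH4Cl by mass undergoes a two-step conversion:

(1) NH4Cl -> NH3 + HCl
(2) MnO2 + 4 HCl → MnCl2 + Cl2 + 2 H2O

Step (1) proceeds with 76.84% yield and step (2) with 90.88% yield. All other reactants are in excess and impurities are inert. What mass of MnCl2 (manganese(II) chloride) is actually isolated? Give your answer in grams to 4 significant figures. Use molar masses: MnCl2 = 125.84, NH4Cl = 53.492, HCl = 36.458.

102.6 g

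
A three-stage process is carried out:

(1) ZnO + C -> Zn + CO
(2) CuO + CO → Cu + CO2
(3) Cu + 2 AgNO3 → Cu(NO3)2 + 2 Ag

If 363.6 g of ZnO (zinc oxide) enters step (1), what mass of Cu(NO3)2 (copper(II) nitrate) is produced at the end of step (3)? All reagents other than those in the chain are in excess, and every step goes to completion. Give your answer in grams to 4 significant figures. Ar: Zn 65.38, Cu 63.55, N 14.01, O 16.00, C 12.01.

838.0 g

M(ZnO) = 65.38 + 16.00 = 81.38 g/mol.
M(Cu(NO3)2) = 63.55 + 2(14.01) + 6(16.00) = 187.57 g/mol.
n(ZnO) = 363.6 / 81.38 = 4.4679 mol.
Reaction (1): ZnO→CO ratio 1:1 ⇒ n(CO) = 4.4679 mol.
Reaction (2): CO→Cu ratio 1:1 ⇒ n(Cu) = 4.4679 mol.
Reaction (3): Cu→Cu(NO3)2 ratio 1:1 ⇒ n(Cu(NO3)2) = 4.4679 mol.
Mass of Cu(NO3)2 = 4.4679 × 187.57 = 838.05 g.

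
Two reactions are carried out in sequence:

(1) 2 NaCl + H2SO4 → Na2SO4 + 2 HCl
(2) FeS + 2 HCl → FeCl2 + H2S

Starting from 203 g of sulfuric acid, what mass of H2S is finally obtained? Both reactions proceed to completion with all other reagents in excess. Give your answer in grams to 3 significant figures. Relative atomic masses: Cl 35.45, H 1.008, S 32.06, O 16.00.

M(H2SO4) = 2(1.008) + 32.06 + 4(16.00) = 98.076 g/mol.
M(H2S) = 2(1.008) + 32.06 = 34.076 g/mol.
n(H2SO4) = 203.0 / 98.076 = 2.070 mol.
Step 1 gives a 1:2 ratio of H2SO4 to HCl, so n(HCl) = 4.140 mol.
In step 2 the HCl:H2S ratio is 2:1, so n(H2S) = 2.070 mol.
Mass of H2S = 2.070 × 34.076 = 70.53 g.

70.5 g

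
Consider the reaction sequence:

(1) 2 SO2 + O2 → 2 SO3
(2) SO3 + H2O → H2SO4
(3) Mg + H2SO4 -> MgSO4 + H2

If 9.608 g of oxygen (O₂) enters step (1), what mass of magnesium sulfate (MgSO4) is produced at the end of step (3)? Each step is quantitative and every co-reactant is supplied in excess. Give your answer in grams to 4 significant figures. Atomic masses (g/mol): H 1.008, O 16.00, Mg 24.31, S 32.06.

M(O2) = 2(16.00) = 32.00 g/mol.
M(MgSO4) = 24.31 + 32.06 + 4(16.00) = 120.37 g/mol.
n(O2) = 9.608 / 32.00 = 0.30025 mol.
Reaction (1): O2→SO3 ratio 1:2 ⇒ n(SO3) = 0.60050 mol.
Reaction (2): SO3→H2SO4 ratio 1:1 ⇒ n(H2SO4) = 0.60050 mol.
Reaction (3): H2SO4→MgSO4 ratio 1:1 ⇒ n(MgSO4) = 0.60050 mol.
Mass of MgSO4 = 0.60050 × 120.37 = 72.282 g.

72.28 g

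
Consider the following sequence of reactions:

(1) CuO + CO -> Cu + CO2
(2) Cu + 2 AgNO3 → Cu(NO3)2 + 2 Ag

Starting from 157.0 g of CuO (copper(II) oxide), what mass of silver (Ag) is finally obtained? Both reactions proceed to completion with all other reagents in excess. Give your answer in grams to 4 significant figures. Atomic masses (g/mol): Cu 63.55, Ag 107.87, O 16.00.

M(CuO) = 63.55 + 16.00 = 79.55 g/mol.
M(Ag) = 107.87 g/mol.
n(CuO) = 157.00 / 79.55 = 1.9736 mol.
Step 1 gives a 1:1 ratio of CuO to Cu, so n(Cu) = 1.9736 mol.
In step 2 the Cu:Ag ratio is 1:2, so n(Ag) = 3.9472 mol.
Mass of Ag = 3.9472 × 107.87 = 425.78 g.

425.8 g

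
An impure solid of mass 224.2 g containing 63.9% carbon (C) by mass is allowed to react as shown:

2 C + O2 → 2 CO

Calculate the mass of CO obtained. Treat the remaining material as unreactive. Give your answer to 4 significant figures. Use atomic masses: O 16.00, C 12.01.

334.1 g

Mass of pure C = 224.2 g × 0.639 = 143.26 g.
M(C) = 12.01 g/mol.
M(CO) = 12.01 + 16.00 = 28.01 g/mol.
n(C) = 143.26 g / 12.01 g/mol = 11.929 mol.
From the equation the C:CO mole ratio is 2:2, so n(CO) = 11.929 × 2/2 = 11.929 mol.
Mass of CO = 11.929 mol × 28.01 g/mol = 334.12 g.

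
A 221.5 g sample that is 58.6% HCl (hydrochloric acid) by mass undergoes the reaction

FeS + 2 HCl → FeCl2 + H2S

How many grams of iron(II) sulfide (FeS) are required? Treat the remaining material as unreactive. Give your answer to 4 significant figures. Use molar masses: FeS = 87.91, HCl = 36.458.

156.5 g

Mass of pure HCl = 221.5 g × 0.586 = 129.80 g.
n(HCl) = 129.80 g / 36.458 g/mol = 3.5602 mol.
From the equation the HCl:FeS mole ratio is 2:1, so n(FeS) = 3.5602 × 1/2 = 1.7801 mol.
Mass of FeS = 1.7801 mol × 87.91 g/mol = 156.49 g.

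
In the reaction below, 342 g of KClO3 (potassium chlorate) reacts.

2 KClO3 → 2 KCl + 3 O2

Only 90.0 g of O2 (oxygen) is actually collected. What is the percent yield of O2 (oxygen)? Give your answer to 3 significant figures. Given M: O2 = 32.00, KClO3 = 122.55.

n(KClO3) = 342.0 g / 122.55 g/mol = 2.791 mol.
From the equation the KClO3:O2 mole ratio is 2:3, so n(O2) = 2.791 × 3/2 = 4.186 mol.
Mass of O2 = 4.186 mol × 32.00 g/mol = 134.0 g.
This is the theoretical yield. Percent yield = 90.0 g / 134.0 g × 100% = 67.19%.

67.2 %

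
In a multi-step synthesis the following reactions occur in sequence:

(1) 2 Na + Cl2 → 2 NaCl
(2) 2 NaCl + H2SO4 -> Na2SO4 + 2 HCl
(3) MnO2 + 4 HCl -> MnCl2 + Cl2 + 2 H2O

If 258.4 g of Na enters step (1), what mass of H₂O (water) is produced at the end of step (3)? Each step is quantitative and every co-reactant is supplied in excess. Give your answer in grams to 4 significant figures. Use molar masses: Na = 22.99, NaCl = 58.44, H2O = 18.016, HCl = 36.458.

n(Na) = 258.4 / 22.99 = 11.240 mol.
Reaction (1): Na→NaCl ratio 2:2 ⇒ n(NaCl) = 11.240 mol.
Reaction (2): NaCl→HCl ratio 2:2 ⇒ n(HCl) = 11.240 mol.
Reaction (3): HCl→H2O ratio 4:2 ⇒ n(H2O) = 5.6198 mol.
Mass of H2O = 5.6198 × 18.016 = 101.25 g.

101.2 g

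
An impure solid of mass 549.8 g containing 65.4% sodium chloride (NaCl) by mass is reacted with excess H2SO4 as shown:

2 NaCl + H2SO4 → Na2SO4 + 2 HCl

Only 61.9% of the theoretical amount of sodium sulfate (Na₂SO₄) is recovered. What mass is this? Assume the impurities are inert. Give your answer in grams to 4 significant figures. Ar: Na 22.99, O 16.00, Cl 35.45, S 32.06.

270.5 g

Pure NaCl available = 549.8 g × 0.654 = 359.57 g.
M(NaCl) = 22.99 + 35.45 = 58.44 g/mol.
M(Na2SO4) = 2(22.99) + 32.06 + 4(16.00) = 142.04 g/mol.
n(NaCl) = 359.57 g / 58.44 g/mol = 6.1528 mol.
From the equation the NaCl:Na2SO4 mole ratio is 2:1, so n(Na2SO4) = 6.1528 × 1/2 = 3.0764 mol.
Mass of Na2SO4 = 3.0764 mol × 142.04 g/mol = 436.97 g.
Actual mass collected = 436.97 g × 0.619 = 270.49 g.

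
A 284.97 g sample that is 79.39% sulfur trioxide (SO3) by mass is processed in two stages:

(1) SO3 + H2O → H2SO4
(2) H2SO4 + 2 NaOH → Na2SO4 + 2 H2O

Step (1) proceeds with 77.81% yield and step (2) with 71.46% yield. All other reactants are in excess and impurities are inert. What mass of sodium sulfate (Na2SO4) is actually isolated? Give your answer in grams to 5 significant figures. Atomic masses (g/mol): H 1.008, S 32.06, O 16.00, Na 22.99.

223.18 g

Pure SO3 = 284.97 × 0.7939 = 226.238 g.
M(SO3) = 32.06 + 3(16.00) = 80.06 g/mol.
M(Na2SO4) = 2(22.99) + 32.06 + 4(16.00) = 142.04 g/mol.
n(SO3) = 226.238 / 80.06 = 2.82585 mol.
Step 1 (SO3:H2SO4 = 1:1): theoretical n(H2SO4) = 2.82585 mol; at 77.81% yield, n(H2SO4) = 2.19880 mol.
Step 2 (H2SO4:Na2SO4 = 1:1): theoretical n(Na2SO4) = 2.19880 mol, so theoretical mass = 2.19880 × 142.04 = 312.317 g.
At 71.46% yield, actual mass of Na2SO4 = 312.317 × 0.7146 = 223.182 g.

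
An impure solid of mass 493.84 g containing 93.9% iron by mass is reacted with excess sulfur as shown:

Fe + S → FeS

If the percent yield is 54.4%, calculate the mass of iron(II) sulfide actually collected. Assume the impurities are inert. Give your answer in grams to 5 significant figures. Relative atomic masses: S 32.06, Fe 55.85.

397.07 g

Pure Fe available = 493.84 g × 0.939 = 463.716 g.
M(Fe) = 55.85 g/mol.
M(FeS) = 55.85 + 32.06 = 87.91 g/mol.
n(Fe) = 463.716 g / 55.85 g/mol = 8.30288 mol.
From the equation the Fe:FeS mole ratio is 1:1, so n(FeS) = 8.30288 × 1/1 = 8.30288 mol.
Mass of FeS = 8.30288 mol × 87.91 g/mol = 729.906 g.
Actual mass collected = 729.906 g × 0.544 = 397.069 g.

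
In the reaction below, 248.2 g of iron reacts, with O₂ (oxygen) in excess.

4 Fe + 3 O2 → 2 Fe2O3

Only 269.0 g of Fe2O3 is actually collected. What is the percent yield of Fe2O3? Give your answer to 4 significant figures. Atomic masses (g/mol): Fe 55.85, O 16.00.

M(Fe) = 55.85 g/mol.
M(Fe2O3) = 2(55.85) + 3(16.00) = 159.70 g/mol.
n(Fe) = 248.20 g / 55.85 g/mol = 4.4440 mol.
From the equation the Fe:Fe2O3 mole ratio is 4:2, so n(Fe2O3) = 4.4440 × 2/4 = 2.2220 mol.
Mass of Fe2O3 = 2.2220 mol × 159.70 g/mol = 354.86 g.
This is the theoretical yield. Percent yield = 269.0 g / 354.86 g × 100% = 75.805%.

75.81 %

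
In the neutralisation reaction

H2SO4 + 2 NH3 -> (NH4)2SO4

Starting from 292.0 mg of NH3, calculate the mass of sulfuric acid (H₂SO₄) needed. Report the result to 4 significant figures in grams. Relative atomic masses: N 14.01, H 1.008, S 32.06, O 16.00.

0.8406 g

M(NH3) = 14.01 + 3(1.008) = 17.034 g/mol.
M(H2SO4) = 2(1.008) + 32.06 + 4(16.00) = 98.076 g/mol.
Convert: 292.0 mg = 0.29200 g.
n(NH3) = 0.29200 g / 17.034 g/mol = 0.017142 mol.
From the equation the NH3:H2SO4 mole ratio is 2:1, so n(H2SO4) = 0.017142 × 1/2 = 0.0085711 mol.
Mass of H2SO4 = 0.0085711 mol × 98.076 g/mol = 0.84062 g.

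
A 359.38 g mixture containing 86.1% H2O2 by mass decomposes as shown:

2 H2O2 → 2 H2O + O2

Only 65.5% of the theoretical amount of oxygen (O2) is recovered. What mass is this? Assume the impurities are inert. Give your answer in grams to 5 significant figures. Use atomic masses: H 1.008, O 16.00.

95.331 g

Pure H2O2 available = 359.38 g × 0.861 = 309.426 g.
M(H2O2) = 2(1.008) + 2(16.00) = 34.016 g/mol.
M(O2) = 2(16.00) = 32.00 g/mol.
n(H2O2) = 309.426 g / 34.016 g/mol = 9.09649 mol.
From the equation the H2O2:O2 mole ratio is 2:1, so n(O2) = 9.09649 × 1/2 = 4.54824 mol.
Mass of O2 = 4.54824 mol × 32.00 g/mol = 145.544 g.
Actual mass collected = 145.544 g × 0.655 = 95.3312 g.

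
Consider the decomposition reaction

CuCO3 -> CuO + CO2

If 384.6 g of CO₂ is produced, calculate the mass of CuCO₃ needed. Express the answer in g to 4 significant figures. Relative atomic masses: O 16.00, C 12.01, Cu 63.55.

1080 g

M(CO2) = 12.01 + 2(16.00) = 44.01 g/mol.
M(CuCO3) = 63.55 + 12.01 + 3(16.00) = 123.56 g/mol.
n(CO2) = 384.60 g / 44.01 g/mol = 8.7389 mol.
From the equation the CO2:CuCO3 mole ratio is 1:1, so n(CuCO3) = 8.7389 × 1/1 = 8.7389 mol.
Mass of CuCO3 = 8.7389 mol × 123.56 g/mol = 1079.8 g.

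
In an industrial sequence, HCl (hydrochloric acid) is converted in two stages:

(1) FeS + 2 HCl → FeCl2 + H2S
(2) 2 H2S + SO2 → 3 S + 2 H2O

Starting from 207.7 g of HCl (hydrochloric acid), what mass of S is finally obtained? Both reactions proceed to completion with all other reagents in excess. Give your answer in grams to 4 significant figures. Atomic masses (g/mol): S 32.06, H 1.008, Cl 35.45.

137.0 g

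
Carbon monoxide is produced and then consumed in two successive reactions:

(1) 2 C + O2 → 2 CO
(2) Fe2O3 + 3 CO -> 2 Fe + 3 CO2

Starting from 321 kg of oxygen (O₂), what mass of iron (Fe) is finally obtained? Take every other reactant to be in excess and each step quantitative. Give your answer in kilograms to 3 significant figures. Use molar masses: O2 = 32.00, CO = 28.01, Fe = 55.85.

321 kg = 321000 g.
n(O2) = 321000 / 32.00 = 10030 mol.
Step 1 gives a 1:2 ratio of O2 to CO, so n(CO) = 20060 mol.
In step 2 the CO:Fe ratio is 3:2, so n(Fe) = 13380 mol.
Mass of Fe = 13380 × 55.85 = 747000 g = 747 kg.

747 kg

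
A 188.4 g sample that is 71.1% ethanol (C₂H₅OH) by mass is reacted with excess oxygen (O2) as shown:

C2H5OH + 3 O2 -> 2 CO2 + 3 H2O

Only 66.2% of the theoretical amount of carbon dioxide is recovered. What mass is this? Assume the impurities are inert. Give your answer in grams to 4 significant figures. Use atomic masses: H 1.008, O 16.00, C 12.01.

Pure C2H5OH available = 188.4 g × 0.711 = 133.95 g.
M(C2H5OH) = 2(12.01) + 6(1.008) + 16.00 = 46.068 g/mol.
M(CO2) = 12.01 + 2(16.00) = 44.01 g/mol.
n(C2H5OH) = 133.95 g / 46.068 g/mol = 2.9077 mol.
From the equation the C2H5OH:CO2 mole ratio is 1:2, so n(CO2) = 2.9077 × 2/1 = 5.8154 mol.
Mass of CO2 = 5.8154 mol × 44.01 g/mol = 255.94 g.
Actual mass collected = 255.94 g × 0.662 = 169.43 g.

169.4 g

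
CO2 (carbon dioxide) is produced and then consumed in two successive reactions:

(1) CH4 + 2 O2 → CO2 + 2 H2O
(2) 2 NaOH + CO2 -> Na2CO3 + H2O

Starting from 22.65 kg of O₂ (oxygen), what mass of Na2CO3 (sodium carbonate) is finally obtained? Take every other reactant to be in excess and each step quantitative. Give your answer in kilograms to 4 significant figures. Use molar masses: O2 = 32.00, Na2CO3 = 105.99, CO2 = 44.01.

22.65 kg = 22650 g.
n(O2) = 22650 / 32.00 = 707.81 mol.
Step 1 gives a 2:1 ratio of O2 to CO2, so n(CO2) = 353.91 mol.
In step 2 the CO2:Na2CO3 ratio is 1:1, so n(Na2CO3) = 353.91 mol.
Mass of Na2CO3 = 353.91 × 105.99 = 37511 g = 37.51 kg.

37.51 kg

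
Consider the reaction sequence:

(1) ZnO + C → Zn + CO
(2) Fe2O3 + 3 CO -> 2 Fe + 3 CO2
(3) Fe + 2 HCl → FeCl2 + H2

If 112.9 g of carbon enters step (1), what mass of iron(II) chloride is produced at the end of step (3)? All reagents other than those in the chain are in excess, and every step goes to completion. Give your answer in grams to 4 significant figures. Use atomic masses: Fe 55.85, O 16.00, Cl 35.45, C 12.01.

M(C) = 12.01 g/mol.
M(FeCl2) = 55.85 + 2(35.45) = 126.75 g/mol.
n(C) = 112.9 / 12.01 = 9.4005 mol.
Reaction (1): C→CO ratio 1:1 ⇒ n(CO) = 9.4005 mol.
Reaction (2): CO→Fe ratio 3:2 ⇒ n(Fe) = 6.2670 mol.
Reaction (3): Fe→FeCl2 ratio 1:1 ⇒ n(FeCl2) = 6.2670 mol.
Mass of FeCl2 = 6.2670 × 126.75 = 794.34 g.

794.3 g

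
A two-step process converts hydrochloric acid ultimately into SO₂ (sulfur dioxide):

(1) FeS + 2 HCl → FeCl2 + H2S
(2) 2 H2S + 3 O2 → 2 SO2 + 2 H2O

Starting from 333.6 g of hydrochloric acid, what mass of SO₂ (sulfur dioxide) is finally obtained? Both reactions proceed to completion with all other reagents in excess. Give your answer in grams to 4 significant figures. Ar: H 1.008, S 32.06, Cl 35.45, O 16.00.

293.1 g

M(HCl) = 1.008 + 35.45 = 36.458 g/mol.
M(SO2) = 32.06 + 2(16.00) = 64.06 g/mol.
n(HCl) = 333.60 / 36.458 = 9.1503 mol.
Step 1 gives a 2:1 ratio of HCl to H2S, so n(H2S) = 4.5751 mol.
In step 2 the H2S:SO2 ratio is 2:2, so n(SO2) = 4.5751 mol.
Mass of SO2 = 4.5751 × 64.06 = 293.08 g.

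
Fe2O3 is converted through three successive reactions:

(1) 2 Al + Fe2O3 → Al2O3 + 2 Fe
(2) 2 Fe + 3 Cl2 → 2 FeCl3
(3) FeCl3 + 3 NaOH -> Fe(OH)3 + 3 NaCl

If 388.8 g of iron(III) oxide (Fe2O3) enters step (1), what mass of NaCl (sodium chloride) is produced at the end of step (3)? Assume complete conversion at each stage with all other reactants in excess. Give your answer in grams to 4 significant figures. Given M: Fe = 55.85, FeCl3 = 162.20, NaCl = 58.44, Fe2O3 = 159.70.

n(Fe2O3) = 388.8 / 159.70 = 2.4346 mol.
Reaction (1): Fe2O3→Fe ratio 1:2 ⇒ n(Fe) = 4.8691 mol.
Reaction (2): Fe→FeCl3 ratio 2:2 ⇒ n(FeCl3) = 4.8691 mol.
Reaction (3): FeCl3→NaCl ratio 1:3 ⇒ n(NaCl) = 14.607 mol.
Mass of NaCl = 14.607 × 58.44 = 853.66 g.

853.7 g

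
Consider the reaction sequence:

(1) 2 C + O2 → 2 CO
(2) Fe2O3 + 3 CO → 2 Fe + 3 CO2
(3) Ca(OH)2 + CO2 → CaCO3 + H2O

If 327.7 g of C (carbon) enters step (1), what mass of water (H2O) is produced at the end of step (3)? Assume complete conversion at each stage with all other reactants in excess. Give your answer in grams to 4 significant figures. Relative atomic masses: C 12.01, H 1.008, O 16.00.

M(C) = 12.01 g/mol.
M(H2O) = 2(1.008) + 16.00 = 18.016 g/mol.
n(C) = 327.7 / 12.01 = 27.286 mol.
Reaction (1): C→CO ratio 2:2 ⇒ n(CO) = 27.286 mol.
Reaction (2): CO→CO2 ratio 3:3 ⇒ n(CO2) = 27.286 mol.
Reaction (3): CO2→H2O ratio 1:1 ⇒ n(H2O) = 27.286 mol.
Mass of H2O = 27.286 × 18.016 = 491.58 g.

491.6 g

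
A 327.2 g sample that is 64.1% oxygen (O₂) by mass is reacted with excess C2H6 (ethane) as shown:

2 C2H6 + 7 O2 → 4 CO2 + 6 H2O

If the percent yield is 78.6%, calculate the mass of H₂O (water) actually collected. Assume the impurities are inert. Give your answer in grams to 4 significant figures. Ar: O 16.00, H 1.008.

Pure O2 available = 327.2 g × 0.641 = 209.74 g.
M(O2) = 2(16.00) = 32.00 g/mol.
M(H2O) = 2(1.008) + 16.00 = 18.016 g/mol.
n(O2) = 209.74 g / 32.00 g/mol = 6.5542 mol.
From the equation the O2:H2O mole ratio is 7:6, so n(H2O) = 6.5542 × 6/7 = 5.6179 mol.
Mass of H2O = 5.6179 mol × 18.016 g/mol = 101.21 g.
Actual mass collected = 101.21 g × 0.786 = 79.553 g.

79.55 g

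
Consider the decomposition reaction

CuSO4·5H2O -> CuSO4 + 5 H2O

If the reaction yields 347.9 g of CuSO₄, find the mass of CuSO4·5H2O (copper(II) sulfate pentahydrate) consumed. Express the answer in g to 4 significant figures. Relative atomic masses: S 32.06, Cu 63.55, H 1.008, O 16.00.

544.2 g

M(CuSO4) = 63.55 + 32.06 + 4(16.00) = 159.61 g/mol.
M(CuSO4·5H2O) = 63.55 + 32.06 + 9(16.00) + 10(1.008) = 249.69 g/mol.
n(CuSO4) = 347.90 g / 159.61 g/mol = 2.1797 mol.
From the equation the CuSO4:CuSO4·5H2O mole ratio is 1:1, so n(CuSO4·5H2O) = 2.1797 × 1/1 = 2.1797 mol.
Mass of CuSO4·5H2O = 2.1797 mol × 249.69 g/mol = 544.25 g.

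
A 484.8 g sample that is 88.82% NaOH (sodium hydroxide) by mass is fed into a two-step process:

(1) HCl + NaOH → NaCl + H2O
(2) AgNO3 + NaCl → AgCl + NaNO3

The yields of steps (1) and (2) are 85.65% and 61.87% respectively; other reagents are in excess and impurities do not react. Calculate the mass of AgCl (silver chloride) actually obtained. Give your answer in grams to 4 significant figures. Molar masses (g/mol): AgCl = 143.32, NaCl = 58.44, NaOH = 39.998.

817.6 g

Pure NaOH = 484.8 × 0.8882 = 430.60 g.
n(NaOH) = 430.60 / 39.998 = 10.766 mol.
Step 1 (NaOH:NaCl = 1:1): theoretical n(NaCl) = 10.766 mol; at 85.65% yield, n(NaCl) = 9.2207 mol.
Step 2 (NaCl:AgCl = 1:1): theoretical n(AgCl) = 9.2207 mol, so theoretical mass = 9.2207 × 143.32 = 1321.5 g.
At 61.87% yield, actual mass of AgCl = 1321.5 × 0.6187 = 817.62 g.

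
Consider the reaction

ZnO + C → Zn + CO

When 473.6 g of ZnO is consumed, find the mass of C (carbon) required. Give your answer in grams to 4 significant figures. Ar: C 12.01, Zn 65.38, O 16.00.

M(ZnO) = 65.38 + 16.00 = 81.38 g/mol.
M(C) = 12.01 g/mol.
n(ZnO) = 473.60 g / 81.38 g/mol = 5.8196 mol.
From the equation the ZnO:C mole ratio is 1:1, so n(C) = 5.8196 × 1/1 = 5.8196 mol.
Mass of C = 5.8196 mol × 12.01 g/mol = 69.894 g.

69.89 g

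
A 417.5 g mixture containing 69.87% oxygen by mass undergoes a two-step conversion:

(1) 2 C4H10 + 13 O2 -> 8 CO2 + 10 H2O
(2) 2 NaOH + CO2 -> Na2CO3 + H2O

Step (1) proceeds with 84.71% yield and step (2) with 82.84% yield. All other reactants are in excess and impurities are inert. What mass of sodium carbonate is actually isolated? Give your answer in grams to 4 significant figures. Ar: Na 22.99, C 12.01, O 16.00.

417.2 g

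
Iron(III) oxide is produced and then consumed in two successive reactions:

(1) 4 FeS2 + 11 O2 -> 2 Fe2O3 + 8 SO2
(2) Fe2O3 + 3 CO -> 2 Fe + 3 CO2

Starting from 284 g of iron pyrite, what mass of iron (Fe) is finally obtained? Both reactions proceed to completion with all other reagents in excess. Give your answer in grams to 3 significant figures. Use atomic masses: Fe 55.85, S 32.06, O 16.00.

132 g

M(FeS2) = 55.85 + 2(32.06) = 119.97 g/mol.
M(Fe) = 55.85 g/mol.
n(FeS2) = 284.0 / 119.97 = 2.367 mol.
Step 1 gives a 4:2 ratio of FeS2 to Fe2O3, so n(Fe2O3) = 1.184 mol.
In step 2 the Fe2O3:Fe ratio is 1:2, so n(Fe) = 2.367 mol.
Mass of Fe = 2.367 × 55.85 = 132.2 g.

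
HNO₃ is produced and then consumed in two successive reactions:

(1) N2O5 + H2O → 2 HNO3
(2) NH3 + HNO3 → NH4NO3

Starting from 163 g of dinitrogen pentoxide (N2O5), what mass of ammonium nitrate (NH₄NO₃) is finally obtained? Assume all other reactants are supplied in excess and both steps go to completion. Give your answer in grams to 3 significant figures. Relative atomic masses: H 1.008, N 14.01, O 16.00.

M(N2O5) = 2(14.01) + 5(16.00) = 108.02 g/mol.
M(NH4NO3) = 2(14.01) + 4(1.008) + 3(16.00) = 80.052 g/mol.
n(N2O5) = 163.0 / 108.02 = 1.509 mol.
Step 1 gives a 1:2 ratio of N2O5 to HNO3, so n(HNO3) = 3.018 mol.
In step 2 the HNO3:NH4NO3 ratio is 1:1, so n(NH4NO3) = 3.018 mol.
Mass of NH4NO3 = 3.018 × 80.052 = 241.6 g.

242 g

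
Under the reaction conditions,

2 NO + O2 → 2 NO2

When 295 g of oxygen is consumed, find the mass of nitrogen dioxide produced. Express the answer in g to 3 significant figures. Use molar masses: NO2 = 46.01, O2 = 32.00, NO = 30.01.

848 g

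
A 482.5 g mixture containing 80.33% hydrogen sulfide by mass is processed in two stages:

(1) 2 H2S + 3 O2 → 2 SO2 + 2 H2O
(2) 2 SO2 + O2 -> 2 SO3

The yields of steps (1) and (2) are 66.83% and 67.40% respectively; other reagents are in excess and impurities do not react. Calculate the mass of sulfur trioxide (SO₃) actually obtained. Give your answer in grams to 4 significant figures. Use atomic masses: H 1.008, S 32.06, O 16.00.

Pure H2S = 482.5 × 0.8033 = 387.59 g.
M(H2S) = 2(1.008) + 32.06 = 34.076 g/mol.
M(SO3) = 32.06 + 3(16.00) = 80.06 g/mol.
n(H2S) = 387.59 / 34.076 = 11.374 mol.
Step 1 (H2S:SO2 = 2:2): theoretical n(SO2) = 11.374 mol; at 66.83% yield, n(SO2) = 7.6015 mol.
Step 2 (SO2:SO3 = 2:2): theoretical n(SO3) = 7.6015 mol, so theoretical mass = 7.6015 × 80.06 = 608.57 g.
At 67.40% yield, actual mass of SO3 = 608.57 × 0.6740 = 410.18 g.

410.2 g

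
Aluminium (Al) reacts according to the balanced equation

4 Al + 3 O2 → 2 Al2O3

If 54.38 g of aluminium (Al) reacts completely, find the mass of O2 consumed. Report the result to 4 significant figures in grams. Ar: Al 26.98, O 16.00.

48.37 g

M(Al) = 26.98 g/mol.
M(O2) = 2(16.00) = 32.00 g/mol.
n(Al) = 54.380 g / 26.98 g/mol = 2.0156 mol.
From the equation the Al:O2 mole ratio is 4:3, so n(O2) = 2.0156 × 3/4 = 1.5117 mol.
Mass of O2 = 1.5117 mol × 32.00 g/mol = 48.374 g.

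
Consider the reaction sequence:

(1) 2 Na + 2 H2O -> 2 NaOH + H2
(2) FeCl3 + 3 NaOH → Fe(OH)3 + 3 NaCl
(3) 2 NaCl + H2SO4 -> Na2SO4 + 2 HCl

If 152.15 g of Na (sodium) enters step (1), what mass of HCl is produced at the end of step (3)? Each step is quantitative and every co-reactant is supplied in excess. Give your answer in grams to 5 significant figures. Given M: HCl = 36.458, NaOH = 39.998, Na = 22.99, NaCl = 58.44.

241.28 g

n(Na) = 152.15 / 22.99 = 6.61809 mol.
Reaction (1): Na→NaOH ratio 2:2 ⇒ n(NaOH) = 6.61809 mol.
Reaction (2): NaOH→NaCl ratio 3:3 ⇒ n(NaCl) = 6.61809 mol.
Reaction (3): NaCl→HCl ratio 2:2 ⇒ n(HCl) = 6.61809 mol.
Mass of HCl = 6.61809 × 36.458 = 241.283 g.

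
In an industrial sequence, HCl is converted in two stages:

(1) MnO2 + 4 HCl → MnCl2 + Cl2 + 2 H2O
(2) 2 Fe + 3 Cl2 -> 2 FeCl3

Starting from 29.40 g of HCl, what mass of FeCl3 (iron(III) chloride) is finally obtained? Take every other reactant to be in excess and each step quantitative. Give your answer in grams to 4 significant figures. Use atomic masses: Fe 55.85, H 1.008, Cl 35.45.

M(HCl) = 1.008 + 35.45 = 36.458 g/mol.
M(FeCl3) = 55.85 + 3(35.45) = 162.20 g/mol.
n(HCl) = 29.400 / 36.458 = 0.80641 mol.
Step 1 gives a 4:1 ratio of HCl to Cl2, so n(Cl2) = 0.20160 mol.
In step 2 the Cl2:FeCl3 ratio is 3:2, so n(FeCl3) = 0.13440 mol.
Mass of FeCl3 = 0.13440 × 162.20 = 21.800 g.

21.80 g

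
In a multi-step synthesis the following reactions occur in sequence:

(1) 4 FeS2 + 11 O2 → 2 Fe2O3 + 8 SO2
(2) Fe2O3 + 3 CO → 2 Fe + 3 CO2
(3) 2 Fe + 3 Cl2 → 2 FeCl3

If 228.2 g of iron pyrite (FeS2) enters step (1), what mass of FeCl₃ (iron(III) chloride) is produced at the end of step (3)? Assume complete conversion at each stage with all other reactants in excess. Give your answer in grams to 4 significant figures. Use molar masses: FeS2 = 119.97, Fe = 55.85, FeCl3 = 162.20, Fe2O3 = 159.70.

n(FeS2) = 228.2 / 119.97 = 1.9021 mol.
Reaction (1): FeS2→Fe2O3 ratio 4:2 ⇒ n(Fe2O3) = 0.95107 mol.
Reaction (2): Fe2O3→Fe ratio 1:2 ⇒ n(Fe) = 1.9021 mol.
Reaction (3): Fe→FeCl3 ratio 2:2 ⇒ n(FeCl3) = 1.9021 mol.
Mass of FeCl3 = 1.9021 × 162.20 = 308.53 g.

308.5 g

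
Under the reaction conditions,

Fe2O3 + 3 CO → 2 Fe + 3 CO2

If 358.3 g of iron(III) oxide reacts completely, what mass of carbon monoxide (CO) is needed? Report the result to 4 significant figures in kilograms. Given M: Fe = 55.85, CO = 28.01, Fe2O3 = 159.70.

0.1885 kg

n(Fe2O3) = 358.30 g / 159.70 g/mol = 2.2436 mol.
From the equation the Fe2O3:CO mole ratio is 1:3, so n(CO) = 2.2436 × 3/1 = 6.7307 mol.
Mass of CO = 6.7307 mol × 28.01 g/mol = 188.53 g.
Converting to kg: 188.53 g = 0.1885 kg.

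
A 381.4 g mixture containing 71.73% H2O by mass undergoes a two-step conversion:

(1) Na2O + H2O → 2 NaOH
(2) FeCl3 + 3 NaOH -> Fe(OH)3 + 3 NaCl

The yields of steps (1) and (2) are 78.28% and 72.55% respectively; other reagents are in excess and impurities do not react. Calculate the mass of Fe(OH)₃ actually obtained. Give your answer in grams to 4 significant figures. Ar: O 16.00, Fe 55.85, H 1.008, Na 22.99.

Pure H2O = 381.4 × 0.7173 = 273.58 g.
M(H2O) = 2(1.008) + 16.00 = 18.016 g/mol.
M(Fe(OH)3) = 55.85 + 3(16.00) + 3(1.008) = 106.874 g/mol.
n(H2O) = 273.58 / 18.016 = 15.185 mol.
Step 1 (H2O:NaOH = 1:2): theoretical n(NaOH) = 30.371 mol; at 78.28% yield, n(NaOH) = 23.774 mol.
Step 2 (NaOH:Fe(OH)3 = 3:1): theoretical n(Fe(OH)3) = 7.9247 mol, so theoretical mass = 7.9247 × 106.874 = 846.94 g.
At 72.55% yield, actual mass of Fe(OH)3 = 846.94 × 0.7255 = 614.46 g.

614.5 g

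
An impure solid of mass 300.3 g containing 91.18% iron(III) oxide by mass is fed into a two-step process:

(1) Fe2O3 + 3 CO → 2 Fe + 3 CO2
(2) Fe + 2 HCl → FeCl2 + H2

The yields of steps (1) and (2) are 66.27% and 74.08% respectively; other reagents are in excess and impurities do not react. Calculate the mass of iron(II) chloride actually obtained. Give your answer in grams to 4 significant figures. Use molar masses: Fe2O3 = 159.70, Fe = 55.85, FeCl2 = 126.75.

Pure Fe2O3 = 300.3 × 0.9118 = 273.81 g.
n(Fe2O3) = 273.81 / 159.70 = 1.7145 mol.
Step 1 (Fe2O3:Fe = 1:2): theoretical n(Fe) = 3.4291 mol; at 66.27% yield, n(Fe) = 2.2725 mol.
Step 2 (Fe:FeCl2 = 1:1): theoretical n(FeCl2) = 2.2725 mol, so theoretical mass = 2.2725 × 126.75 = 288.03 g.
At 74.08% yield, actual mass of FeCl2 = 288.03 × 0.7408 = 213.38 g.

213.4 g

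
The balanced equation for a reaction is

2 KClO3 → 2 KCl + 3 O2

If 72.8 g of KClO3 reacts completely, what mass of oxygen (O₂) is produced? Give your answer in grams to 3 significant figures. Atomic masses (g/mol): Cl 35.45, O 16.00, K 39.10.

M(KClO3) = 39.10 + 35.45 + 3(16.00) = 122.55 g/mol.
M(O2) = 2(16.00) = 32.00 g/mol.
n(KClO3) = 72.80 g / 122.55 g/mol = 0.5940 mol.
From the equation the KClO3:O2 mole ratio is 2:3, so n(O2) = 0.5940 × 3/2 = 0.8911 mol.
Mass of O2 = 0.8911 mol × 32.00 g/mol = 28.51 g.

28.5 g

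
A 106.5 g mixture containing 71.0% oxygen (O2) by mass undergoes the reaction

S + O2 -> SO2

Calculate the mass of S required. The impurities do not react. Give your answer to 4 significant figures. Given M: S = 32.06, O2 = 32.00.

Mass of pure O2 = 106.5 g × 0.710 = 75.615 g.
n(O2) = 75.615 g / 32.00 g/mol = 2.3630 mol.
From the equation the O2:S mole ratio is 1:1, so n(S) = 2.3630 × 1/1 = 2.3630 mol.
Mass of S = 2.3630 mol × 32.06 g/mol = 75.757 g.

75.76 g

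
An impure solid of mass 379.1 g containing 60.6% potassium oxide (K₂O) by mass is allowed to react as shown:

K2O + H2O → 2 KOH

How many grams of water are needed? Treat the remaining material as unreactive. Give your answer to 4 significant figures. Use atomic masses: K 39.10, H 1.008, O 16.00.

Mass of pure K2O = 379.1 g × 0.606 = 229.73 g.
M(K2O) = 2(39.10) + 16.00 = 94.20 g/mol.
M(H2O) = 2(1.008) + 16.00 = 18.016 g/mol.
n(K2O) = 229.73 g / 94.20 g/mol = 2.4388 mol.
From the equation the K2O:H2O mole ratio is 1:1, so n(H2O) = 2.4388 × 1/1 = 2.4388 mol.
Mass of H2O = 2.4388 mol × 18.016 g/mol = 43.937 g.

43.94 g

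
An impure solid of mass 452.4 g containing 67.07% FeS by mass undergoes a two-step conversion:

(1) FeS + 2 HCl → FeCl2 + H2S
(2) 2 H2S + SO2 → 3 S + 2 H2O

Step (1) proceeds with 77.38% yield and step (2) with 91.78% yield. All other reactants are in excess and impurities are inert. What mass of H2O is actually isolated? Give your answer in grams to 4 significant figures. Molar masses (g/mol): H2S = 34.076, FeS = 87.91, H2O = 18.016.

44.16 g

Pure FeS = 452.4 × 0.6707 = 303.42 g.
n(FeS) = 303.42 / 87.91 = 3.4515 mol.
Step 1 (FeS:H2S = 1:1): theoretical n(H2S) = 3.4515 mol; at 77.38% yield, n(H2S) = 2.6708 mol.
Step 2 (H2S:H2O = 2:2): theoretical n(H2O) = 2.6708 mol, so theoretical mass = 2.6708 × 18.016 = 48.117 g.
At 91.78% yield, actual mass of H2O = 48.117 × 0.9178 = 44.162 g.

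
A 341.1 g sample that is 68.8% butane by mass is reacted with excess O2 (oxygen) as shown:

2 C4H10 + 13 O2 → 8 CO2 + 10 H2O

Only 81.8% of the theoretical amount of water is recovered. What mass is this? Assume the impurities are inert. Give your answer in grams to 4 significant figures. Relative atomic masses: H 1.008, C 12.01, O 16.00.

297.5 g

Pure C4H10 available = 341.1 g × 0.688 = 234.68 g.
M(C4H10) = 4(12.01) + 10(1.008) = 58.12 g/mol.
M(H2O) = 2(1.008) + 16.00 = 18.016 g/mol.
n(C4H10) = 234.68 g / 58.12 g/mol = 4.0378 mol.
From the equation the C4H10:H2O mole ratio is 2:10, so n(H2O) = 4.0378 × 10/2 = 20.189 mol.
Mass of H2O = 20.189 mol × 18.016 g/mol = 363.72 g.
Actual mass collected = 363.72 g × 0.818 = 297.53 g.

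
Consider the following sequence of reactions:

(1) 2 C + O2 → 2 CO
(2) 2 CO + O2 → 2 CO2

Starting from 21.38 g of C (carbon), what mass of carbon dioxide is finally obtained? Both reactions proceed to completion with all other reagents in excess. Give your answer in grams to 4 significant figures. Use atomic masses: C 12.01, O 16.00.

M(C) = 12.01 g/mol.
M(CO2) = 12.01 + 2(16.00) = 44.01 g/mol.
n(C) = 21.380 / 12.01 = 1.7802 mol.
Step 1 gives a 2:2 ratio of C to CO, so n(CO) = 1.7802 mol.
In step 2 the CO:CO2 ratio is 2:2, so n(CO2) = 1.7802 mol.
Mass of CO2 = 1.7802 × 44.01 = 78.346 g.

78.35 g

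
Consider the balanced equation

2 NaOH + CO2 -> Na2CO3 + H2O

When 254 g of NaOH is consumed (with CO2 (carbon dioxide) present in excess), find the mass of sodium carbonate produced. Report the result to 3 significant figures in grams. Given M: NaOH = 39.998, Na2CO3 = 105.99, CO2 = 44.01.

337 g

n(NaOH) = 254.0 g / 39.998 g/mol = 6.350 mol.
From the equation the NaOH:Na2CO3 mole ratio is 2:1, so n(Na2CO3) = 6.350 × 1/2 = 3.175 mol.
Mass of Na2CO3 = 3.175 mol × 105.99 g/mol = 336.5 g.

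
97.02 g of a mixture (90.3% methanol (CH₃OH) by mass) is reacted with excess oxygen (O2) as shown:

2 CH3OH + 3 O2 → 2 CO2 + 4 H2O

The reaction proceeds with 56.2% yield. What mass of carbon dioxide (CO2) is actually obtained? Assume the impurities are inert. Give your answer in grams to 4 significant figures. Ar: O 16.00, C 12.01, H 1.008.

67.63 g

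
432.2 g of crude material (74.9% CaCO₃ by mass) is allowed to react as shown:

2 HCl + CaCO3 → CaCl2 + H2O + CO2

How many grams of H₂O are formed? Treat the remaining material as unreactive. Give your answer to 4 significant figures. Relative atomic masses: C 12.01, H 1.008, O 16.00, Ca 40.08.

Mass of pure CaCO3 = 432.2 g × 0.749 = 323.72 g.
M(CaCO3) = 40.08 + 12.01 + 3(16.00) = 100.09 g/mol.
M(H2O) = 2(1.008) + 16.00 = 18.016 g/mol.
n(CaCO3) = 323.72 g / 100.09 g/mol = 3.2343 mol.
From the equation the CaCO3:H2O mole ratio is 1:1, so n(H2O) = 3.2343 × 1/1 = 3.2343 mol.
Mass of H2O = 3.2343 mol × 18.016 g/mol = 58.269 g.

58.27 g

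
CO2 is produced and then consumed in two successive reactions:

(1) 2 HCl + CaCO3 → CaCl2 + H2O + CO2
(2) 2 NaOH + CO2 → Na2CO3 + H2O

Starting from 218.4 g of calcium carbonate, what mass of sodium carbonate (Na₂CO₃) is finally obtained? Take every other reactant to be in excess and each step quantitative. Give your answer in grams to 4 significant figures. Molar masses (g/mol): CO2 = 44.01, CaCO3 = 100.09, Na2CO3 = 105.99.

231.3 g

n(CaCO3) = 218.40 / 100.09 = 2.1820 mol.
Step 1 gives a 1:1 ratio of CaCO3 to CO2, so n(CO2) = 2.1820 mol.
In step 2 the CO2:Na2CO3 ratio is 1:1, so n(Na2CO3) = 2.1820 mol.
Mass of Na2CO3 = 2.1820 × 105.99 = 231.27 g.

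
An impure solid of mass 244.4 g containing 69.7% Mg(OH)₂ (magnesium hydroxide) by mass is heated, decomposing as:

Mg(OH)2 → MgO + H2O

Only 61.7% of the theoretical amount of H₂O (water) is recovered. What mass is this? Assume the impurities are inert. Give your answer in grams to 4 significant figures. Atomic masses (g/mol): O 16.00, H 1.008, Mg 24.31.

Pure Mg(OH)2 available = 244.4 g × 0.697 = 170.35 g.
M(Mg(OH)2) = 24.31 + 2(16.00) + 2(1.008) = 58.326 g/mol.
M(H2O) = 2(1.008) + 16.00 = 18.016 g/mol.
n(Mg(OH)2) = 170.35 g / 58.326 g/mol = 2.9206 mol.
From the equation the Mg(OH)2:H2O mole ratio is 1:1, so n(H2O) = 2.9206 × 1/1 = 2.9206 mol.
Mass of H2O = 2.9206 mol × 18.016 g/mol = 52.617 g.
Actual mass collected = 52.617 g × 0.617 = 32.465 g.

32.46 g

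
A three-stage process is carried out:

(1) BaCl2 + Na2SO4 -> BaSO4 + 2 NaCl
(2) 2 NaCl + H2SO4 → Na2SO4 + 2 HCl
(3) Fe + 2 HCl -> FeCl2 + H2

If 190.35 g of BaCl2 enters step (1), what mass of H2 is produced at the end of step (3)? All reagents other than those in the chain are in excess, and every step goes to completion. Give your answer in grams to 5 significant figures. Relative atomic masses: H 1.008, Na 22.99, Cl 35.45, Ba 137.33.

M(BaCl2) = 137.33 + 2(35.45) = 208.23 g/mol.
M(H2) = 2(1.008) = 2.016 g/mol.
n(BaCl2) = 190.35 / 208.23 = 0.914133 mol.
Reaction (1): BaCl2→NaCl ratio 1:2 ⇒ n(NaCl) = 1.82827 mol.
Reaction (2): NaCl→HCl ratio 2:2 ⇒ n(HCl) = 1.82827 mol.
Reaction (3): HCl→H2 ratio 2:1 ⇒ n(H2) = 0.914133 mol.
Mass of H2 = 0.914133 × 2.016 = 1.84289 g.

1.8429 g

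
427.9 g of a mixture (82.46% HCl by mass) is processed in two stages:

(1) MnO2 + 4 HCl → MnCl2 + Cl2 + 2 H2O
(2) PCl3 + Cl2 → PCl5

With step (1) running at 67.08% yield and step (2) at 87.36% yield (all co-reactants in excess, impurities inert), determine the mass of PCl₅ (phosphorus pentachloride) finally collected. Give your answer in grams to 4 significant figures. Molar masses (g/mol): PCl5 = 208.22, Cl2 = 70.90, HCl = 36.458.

Pure HCl = 427.9 × 0.8246 = 352.85 g.
n(HCl) = 352.85 / 36.458 = 9.6782 mol.
Step 1 (HCl:Cl2 = 4:1): theoretical n(Cl2) = 2.4195 mol; at 67.08% yield, n(Cl2) = 1.6230 mol.
Step 2 (Cl2:PCl5 = 1:1): theoretical n(PCl5) = 1.6230 mol, so theoretical mass = 1.6230 × 208.22 = 337.95 g.
At 87.36% yield, actual mass of PCl5 = 337.95 × 0.8736 = 295.23 g.

295.2 g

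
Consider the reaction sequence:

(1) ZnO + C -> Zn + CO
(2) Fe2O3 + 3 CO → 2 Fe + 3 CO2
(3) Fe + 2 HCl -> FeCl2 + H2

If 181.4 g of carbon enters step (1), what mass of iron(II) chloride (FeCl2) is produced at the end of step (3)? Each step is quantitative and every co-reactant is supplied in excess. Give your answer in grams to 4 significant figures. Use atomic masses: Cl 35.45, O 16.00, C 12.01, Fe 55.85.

1276 g

M(C) = 12.01 g/mol.
M(FeCl2) = 55.85 + 2(35.45) = 126.75 g/mol.
n(C) = 181.4 / 12.01 = 15.104 mol.
Reaction (1): C→CO ratio 1:1 ⇒ n(CO) = 15.104 mol.
Reaction (2): CO→Fe ratio 3:2 ⇒ n(Fe) = 10.069 mol.
Reaction (3): Fe→FeCl2 ratio 1:1 ⇒ n(FeCl2) = 10.069 mol.
Mass of FeCl2 = 10.069 × 126.75 = 1276.3 g.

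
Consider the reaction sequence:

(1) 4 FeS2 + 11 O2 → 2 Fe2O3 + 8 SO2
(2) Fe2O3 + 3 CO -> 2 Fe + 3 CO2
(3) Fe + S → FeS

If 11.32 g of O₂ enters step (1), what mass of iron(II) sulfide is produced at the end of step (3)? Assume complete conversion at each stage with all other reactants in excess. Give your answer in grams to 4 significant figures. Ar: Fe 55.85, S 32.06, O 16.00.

11.31 g

M(O2) = 2(16.00) = 32.00 g/mol.
M(FeS) = 55.85 + 32.06 = 87.91 g/mol.
n(O2) = 11.32 / 32.00 = 0.35375 mol.
Reaction (1): O2→Fe2O3 ratio 11:2 ⇒ n(Fe2O3) = 0.064318 mol.
Reaction (2): Fe2O3→Fe ratio 1:2 ⇒ n(Fe) = 0.12864 mol.
Reaction (3): Fe→FeS ratio 1:1 ⇒ n(FeS) = 0.12864 mol.
Mass of FeS = 0.12864 × 87.91 = 11.308 g.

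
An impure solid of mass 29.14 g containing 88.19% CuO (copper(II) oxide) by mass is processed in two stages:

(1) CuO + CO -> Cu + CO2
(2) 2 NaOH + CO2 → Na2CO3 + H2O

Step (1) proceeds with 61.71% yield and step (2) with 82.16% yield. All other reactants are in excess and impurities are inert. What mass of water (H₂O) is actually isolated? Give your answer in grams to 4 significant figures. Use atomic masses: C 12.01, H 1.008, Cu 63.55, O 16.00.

2.951 g

Pure CuO = 29.14 × 0.8819 = 25.699 g.
M(CuO) = 63.55 + 16.00 = 79.55 g/mol.
M(H2O) = 2(1.008) + 16.00 = 18.016 g/mol.
n(CuO) = 25.699 / 79.55 = 0.32305 mol.
Step 1 (CuO:CO2 = 1:1): theoretical n(CO2) = 0.32305 mol; at 61.71% yield, n(CO2) = 0.19935 mol.
Step 2 (CO2:H2O = 1:1): theoretical n(H2O) = 0.19935 mol, so theoretical mass = 0.19935 × 18.016 = 3.5916 g.
At 82.16% yield, actual mass of H2O = 3.5916 × 0.8216 = 2.9508 g.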